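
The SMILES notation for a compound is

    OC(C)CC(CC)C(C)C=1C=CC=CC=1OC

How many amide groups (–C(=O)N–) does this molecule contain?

Scan the SMILES for the amide motif — none present.
Groups that are present: 1 ether, 1 hydroxyl.

0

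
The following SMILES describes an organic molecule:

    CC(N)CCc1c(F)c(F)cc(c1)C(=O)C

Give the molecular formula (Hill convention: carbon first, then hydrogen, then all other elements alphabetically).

C12H15F2NO

Walk through each heavy atom and fill implicit hydrogens from standard valence (C 4, N 3, O 2, S 2, halogen 1); for lowercase aromatic atoms, an aromatic c carries 1 H when it has two neighbours and 0 H with three, and aromatic n carries 0 H:
  atom 1: C, bond orders sum to 1 (valence 4) → 3 H
  atom 2: C, bond orders sum to 3 (valence 4) → 1 H
  atom 3: N, bond orders sum to 1 (valence 3) → 2 H
  atom 4: C, bond orders sum to 2 (valence 4) → 2 H
  atom 5: C, bond orders sum to 2 (valence 4) → 2 H
  atom 6: aromatic c, 3 neighbours → 0 H
  atom 7: aromatic c, 3 neighbours → 0 H
  atom 8: F (halogen, monovalent) → 0 H
  atom 9: aromatic c, 3 neighbours → 0 H
  atom 10: F (halogen, monovalent) → 0 H
  atom 11: aromatic c, 2 neighbours → 1 H
  atom 12: aromatic c, 3 neighbours → 0 H
  atom 13: aromatic c, 2 neighbours → 1 H
  atom 14: C, bond orders sum to 4 (valence 4) → 0 H
  atom 15: O, bond orders sum to 2 (valence 2) → 0 H
  atom 16: C, bond orders sum to 1 (valence 4) → 3 H
Totals → C:12, H:15, F:2, N:1, O:1.
In Hill order: C12H15F2NO.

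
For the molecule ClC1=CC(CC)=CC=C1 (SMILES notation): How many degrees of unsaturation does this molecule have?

Degree of unsaturation = (number of rings) + (number of π bonds).
Ring closures in the SMILES: 1.
π bonds: 3 double bonds (each 1 DoU) → 3 DoU from unsaturation.
Total DoU = 1 + 3 = 4.

4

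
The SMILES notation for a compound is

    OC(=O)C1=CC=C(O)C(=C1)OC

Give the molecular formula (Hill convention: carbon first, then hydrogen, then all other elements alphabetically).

Walk through each heavy atom and fill implicit hydrogens from standard valence (C 4, N 3, O 2, S 2, halogen 1):
  atom 1: O, bond orders sum to 1 (valence 2) → 1 H
  atom 2: C, bond orders sum to 4 (valence 4) → 0 H
  atom 3: O, bond orders sum to 2 (valence 2) → 0 H
  atom 4: C, bond orders sum to 4 (valence 4) → 0 H
  atom 5: C, bond orders sum to 3 (valence 4) → 1 H
  atom 6: C, bond orders sum to 3 (valence 4) → 1 H
  atom 7: C, bond orders sum to 4 (valence 4) → 0 H
  atom 8: O, bond orders sum to 1 (valence 2) → 1 H
  atom 9: C, bond orders sum to 4 (valence 4) → 0 H
  atom 10: C, bond orders sum to 3 (valence 4) → 1 H
  atom 11: O, bond orders sum to 2 (valence 2) → 0 H
  atom 12: C, bond orders sum to 1 (valence 4) → 3 H
Totals → C:8, H:8, O:4.
In Hill order: C8H8O4.

C8H8O4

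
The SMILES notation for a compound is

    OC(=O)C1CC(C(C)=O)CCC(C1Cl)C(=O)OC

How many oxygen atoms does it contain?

5

Scan the SMILES for O atoms (remember two-letter symbols like Cl and Br are single atoms).
Oxygen count: 5.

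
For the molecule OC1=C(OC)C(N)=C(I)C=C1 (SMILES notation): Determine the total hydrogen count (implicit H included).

Walk through each heavy atom and fill implicit hydrogens from standard valence (C 4, N 3, O 2, S 2, halogen 1):
  atom 1: O, bond orders sum to 1 (valence 2) → 1 H
  atom 2: C, bond orders sum to 4 (valence 4) → 0 H
  atom 3: C, bond orders sum to 4 (valence 4) → 0 H
  atom 4: O, bond orders sum to 2 (valence 2) → 0 H
  atom 5: C, bond orders sum to 1 (valence 4) → 3 H
  atom 6: C, bond orders sum to 4 (valence 4) → 0 H
  atom 7: N, bond orders sum to 1 (valence 3) → 2 H
  atom 8: C, bond orders sum to 4 (valence 4) → 0 H
  atom 9: I (halogen, monovalent) → 0 H
  atom 10: C, bond orders sum to 3 (valence 4) → 1 H
  atom 11: C, bond orders sum to 3 (valence 4) → 1 H
Total hydrogens: 8.

8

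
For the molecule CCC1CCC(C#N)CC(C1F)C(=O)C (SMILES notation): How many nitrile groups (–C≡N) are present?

1

The nitrile motif appears at heavy-atom position 7 in the SMILES.
Other groups present: 1 ketone.
Nitrile count: 1.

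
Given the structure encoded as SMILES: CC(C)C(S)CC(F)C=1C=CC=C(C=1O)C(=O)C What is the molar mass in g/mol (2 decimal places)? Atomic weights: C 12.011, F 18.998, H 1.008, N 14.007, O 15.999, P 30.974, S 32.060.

270.36 g/mol

First, the molecular formula is C14H19FO2S (counting implicit H from valence).
  C: 14 × 12.011 = 168.154
  F: 1 × 18.998 = 18.998
  H: 19 × 1.008 = 19.152
  O: 2 × 15.999 = 31.998
  S: 1 × 32.060 = 32.060
Sum: 14×12.011 + 1×18.998 + 19×1.008 + 2×15.999 + 1×32.060 = 270.362 → 270.36 g/mol.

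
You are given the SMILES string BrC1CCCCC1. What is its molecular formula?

C6H11Br

Walk through each heavy atom and fill implicit hydrogens from standard valence (C 4, N 3, O 2, S 2, halogen 1):
  atom 1: Br (halogen, monovalent) → 0 H
  atom 2: C, bond orders sum to 3 (valence 4) → 1 H
  atom 3: C, bond orders sum to 2 (valence 4) → 2 H
  atom 4: C, bond orders sum to 2 (valence 4) → 2 H
  atom 5: C, bond orders sum to 2 (valence 4) → 2 H
  atom 6: C, bond orders sum to 2 (valence 4) → 2 H
  atom 7: C, bond orders sum to 2 (valence 4) → 2 H
Totals → C:6, H:11, Br:1.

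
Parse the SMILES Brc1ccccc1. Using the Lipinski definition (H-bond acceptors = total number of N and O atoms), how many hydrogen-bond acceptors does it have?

0

N atoms: 0; O atoms: 0.
Lipinski HBA = 0 + 0 = 0.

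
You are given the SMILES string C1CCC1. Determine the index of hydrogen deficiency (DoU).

1

Degree of unsaturation = (number of rings) + (number of π bonds).
Ring closures in the SMILES: 1.
π bonds: none → 0 DoU from unsaturation.
Total DoU = 1 + 0 = 1.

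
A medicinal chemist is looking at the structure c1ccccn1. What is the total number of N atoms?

1

Scan the SMILES for N atoms (remember two-letter symbols like Cl and Br are single atoms).
Nitrogen count: 1.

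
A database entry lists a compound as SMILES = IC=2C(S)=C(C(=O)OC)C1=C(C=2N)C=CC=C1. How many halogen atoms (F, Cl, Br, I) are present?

Halogen atoms appear at heavy-atom position 1 (1×I).
Other groups present: 1 ester, 1 primary amine, 1 thiol.
Halogen count: 1.

1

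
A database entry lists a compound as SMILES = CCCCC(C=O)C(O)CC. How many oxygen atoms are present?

Scan the SMILES for O atoms (remember two-letter symbols like Cl and Br are single atoms).
Oxygen count: 2.

2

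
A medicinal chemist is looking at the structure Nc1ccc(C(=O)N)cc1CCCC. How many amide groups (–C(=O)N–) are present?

The amide motif appears at heavy-atom position 6 in the SMILES.
Other groups present: 1 primary amine.
Amide count: 1.

1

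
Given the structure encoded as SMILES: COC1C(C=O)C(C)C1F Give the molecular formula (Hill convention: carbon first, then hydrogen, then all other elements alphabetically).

C7H11FO2

Walk through each heavy atom and fill implicit hydrogens from standard valence (C 4, N 3, O 2, S 2, halogen 1):
  atom 1: C, bond orders sum to 1 (valence 4) → 3 H
  atom 2: O, bond orders sum to 2 (valence 2) → 0 H
  atom 3: C, bond orders sum to 3 (valence 4) → 1 H
  atom 4: C, bond orders sum to 3 (valence 4) → 1 H
  atom 5: C, bond orders sum to 3 (valence 4) → 1 H
  atom 6: O, bond orders sum to 2 (valence 2) → 0 H
  atom 7: C, bond orders sum to 3 (valence 4) → 1 H
  atom 8: C, bond orders sum to 1 (valence 4) → 3 H
  atom 9: C, bond orders sum to 3 (valence 4) → 1 H
  atom 10: F (halogen, monovalent) → 0 H
Totals → C:7, H:11, F:1, O:2.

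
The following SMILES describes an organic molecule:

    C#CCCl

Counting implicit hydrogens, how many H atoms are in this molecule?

3

Walk through each heavy atom and fill implicit hydrogens from standard valence (C 4, N 3, O 2, S 2, halogen 1):
  atom 1: C, bond orders sum to 3 (valence 4) → 1 H
  atom 2: C, bond orders sum to 4 (valence 4) → 0 H
  atom 3: C, bond orders sum to 2 (valence 4) → 2 H
  atom 4: Cl (halogen, monovalent) → 0 H
Total hydrogens: 3.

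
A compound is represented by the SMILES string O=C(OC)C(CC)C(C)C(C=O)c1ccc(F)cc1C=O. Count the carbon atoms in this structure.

Count every carbon token in the SMILES (each C, including those in ring-closure positions and inside branches).
Carbon count: 16.

16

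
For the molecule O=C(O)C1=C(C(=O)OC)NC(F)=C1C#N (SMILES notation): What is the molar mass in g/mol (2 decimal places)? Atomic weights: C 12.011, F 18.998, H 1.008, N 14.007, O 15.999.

212.14 g/mol

First, the molecular formula is C8H5FN2O4 (counting implicit H from valence).
  C: 8 × 12.011 = 96.088
  F: 1 × 18.998 = 18.998
  H: 5 × 1.008 = 5.040
  N: 2 × 14.007 = 28.014
  O: 4 × 15.999 = 63.996
Sum: 8×12.011 + 1×18.998 + 5×1.008 + 2×14.007 + 4×15.999 = 212.136 → 212.14 g/mol.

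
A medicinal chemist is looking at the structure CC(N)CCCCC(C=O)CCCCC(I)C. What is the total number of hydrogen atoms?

Walk through each heavy atom and fill implicit hydrogens from standard valence (C 4, N 3, O 2, S 2, halogen 1):
  atom 1: C, bond orders sum to 1 (valence 4) → 3 H
  atom 2: C, bond orders sum to 3 (valence 4) → 1 H
  atom 3: N, bond orders sum to 1 (valence 3) → 2 H
  atom 4: C, bond orders sum to 2 (valence 4) → 2 H
  atom 5: C, bond orders sum to 2 (valence 4) → 2 H
  atom 6: C, bond orders sum to 2 (valence 4) → 2 H
  atom 7: C, bond orders sum to 2 (valence 4) → 2 H
  atom 8: C, bond orders sum to 3 (valence 4) → 1 H
  atom 9: C, bond orders sum to 3 (valence 4) → 1 H
  atom 10: O, bond orders sum to 2 (valence 2) → 0 H
  atom 11: C, bond orders sum to 2 (valence 4) → 2 H
  atom 12: C, bond orders sum to 2 (valence 4) → 2 H
  atom 13: C, bond orders sum to 2 (valence 4) → 2 H
  atom 14: C, bond orders sum to 2 (valence 4) → 2 H
  atom 15: C, bond orders sum to 3 (valence 4) → 1 H
  atom 16: I (halogen, monovalent) → 0 H
  atom 17: C, bond orders sum to 1 (valence 4) → 3 H
Total hydrogens: 28.

28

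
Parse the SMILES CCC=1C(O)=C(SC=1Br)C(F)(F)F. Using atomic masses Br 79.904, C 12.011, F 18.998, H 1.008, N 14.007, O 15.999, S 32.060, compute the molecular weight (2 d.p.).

First, the molecular formula is C7H6BrF3OS (counting implicit H from valence).
  Br: 1 × 79.904 = 79.904
  C: 7 × 12.011 = 84.077
  F: 3 × 18.998 = 56.994
  H: 6 × 1.008 = 6.048
  O: 1 × 15.999 = 15.999
  S: 1 × 32.060 = 32.060
Sum: 1×79.904 + 7×12.011 + 3×18.998 + 6×1.008 + 1×15.999 + 1×32.060 = 275.082 → 275.08 g/mol.

275.08 g/mol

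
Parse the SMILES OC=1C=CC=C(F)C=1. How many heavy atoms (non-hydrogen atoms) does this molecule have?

Every atom symbol written in the SMILES (organic subset) is one heavy atom; implicit H are not written.
Heavy atoms by element → C:6, F:1, O:1.
Total: 8.

8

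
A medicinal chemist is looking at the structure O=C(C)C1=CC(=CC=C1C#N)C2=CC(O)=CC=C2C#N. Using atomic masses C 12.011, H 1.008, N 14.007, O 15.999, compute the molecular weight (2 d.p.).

262.27 g/mol

First, the molecular formula is C16H10N2O2 (counting implicit H from valence).
  C: 16 × 12.011 = 192.176
  H: 10 × 1.008 = 10.080
  N: 2 × 14.007 = 28.014
  O: 2 × 15.999 = 31.998
Sum: 16×12.011 + 10×1.008 + 2×14.007 + 2×15.999 = 262.268 → 262.27 g/mol.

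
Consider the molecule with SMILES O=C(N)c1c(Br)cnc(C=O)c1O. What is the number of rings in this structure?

1

In SMILES, each pair of matching ring-closure digits denotes one ring-closing bond; the number of such bonds equals the number of independent rings.
Ring-closure bonds here: 1.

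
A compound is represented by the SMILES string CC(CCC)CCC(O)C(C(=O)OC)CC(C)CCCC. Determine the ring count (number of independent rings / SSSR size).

In SMILES, each pair of matching ring-closure digits denotes one ring-closing bond; the number of such bonds equals the number of independent rings.
Ring-closure bonds here: 0.

0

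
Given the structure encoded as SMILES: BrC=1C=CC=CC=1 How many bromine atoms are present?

Scan the SMILES for Br atoms (remember two-letter symbols like Cl and Br are single atoms).
Bromine count: 1.

1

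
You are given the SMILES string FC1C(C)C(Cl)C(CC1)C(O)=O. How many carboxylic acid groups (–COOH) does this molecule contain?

The carboxylic acid motif appears at heavy-atom position 10 in the SMILES.
Carboxylic acid count: 1.

1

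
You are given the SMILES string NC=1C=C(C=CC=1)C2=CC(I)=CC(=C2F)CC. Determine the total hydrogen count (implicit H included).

Walk through each heavy atom and fill implicit hydrogens from standard valence (C 4, N 3, O 2, S 2, halogen 1):
  atom 1: N, bond orders sum to 1 (valence 3) → 2 H
  atom 2: C, bond orders sum to 4 (valence 4) → 0 H
  atom 3: C, bond orders sum to 3 (valence 4) → 1 H
  atom 4: C, bond orders sum to 4 (valence 4) → 0 H
  atom 5: C, bond orders sum to 3 (valence 4) → 1 H
  atom 6: C, bond orders sum to 3 (valence 4) → 1 H
  atom 7: C, bond orders sum to 3 (valence 4) → 1 H
  atom 8: C, bond orders sum to 4 (valence 4) → 0 H
  atom 9: C, bond orders sum to 3 (valence 4) → 1 H
  atom 10: C, bond orders sum to 4 (valence 4) → 0 H
  atom 11: I (halogen, monovalent) → 0 H
  atom 12: C, bond orders sum to 3 (valence 4) → 1 H
  atom 13: C, bond orders sum to 4 (valence 4) → 0 H
  atom 14: C, bond orders sum to 4 (valence 4) → 0 H
  atom 15: F (halogen, monovalent) → 0 H
  atom 16: C, bond orders sum to 2 (valence 4) → 2 H
  atom 17: C, bond orders sum to 1 (valence 4) → 3 H
Total hydrogens: 13.

13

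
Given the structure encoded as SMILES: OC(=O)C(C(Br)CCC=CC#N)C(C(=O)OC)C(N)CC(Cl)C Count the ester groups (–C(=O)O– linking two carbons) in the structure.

The ester motif appears at heavy-atom position 14 in the SMILES.
Other groups present: 1 alkene, 1 carboxylic acid, 1 nitrile, 1 primary amine.
Ester count: 1.

1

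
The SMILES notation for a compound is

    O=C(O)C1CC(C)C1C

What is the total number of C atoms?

Count every carbon token in the SMILES (each C, including those in ring-closure positions and inside branches).
Carbon count: 7.

7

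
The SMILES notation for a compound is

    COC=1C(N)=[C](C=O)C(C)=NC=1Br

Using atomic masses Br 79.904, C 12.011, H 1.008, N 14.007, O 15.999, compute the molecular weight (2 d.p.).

First, the molecular formula is C8H9BrN2O2 (counting implicit H from valence).
  Br: 1 × 79.904 = 79.904
  C: 8 × 12.011 = 96.088
  H: 9 × 1.008 = 9.072
  N: 2 × 14.007 = 28.014
  O: 2 × 15.999 = 31.998
Sum: 1×79.904 + 8×12.011 + 9×1.008 + 2×14.007 + 2×15.999 = 245.076 → 245.08 g/mol.

245.08 g/mol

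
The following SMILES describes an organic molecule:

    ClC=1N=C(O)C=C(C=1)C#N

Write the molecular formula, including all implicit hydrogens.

C6H3ClN2O

Walk through each heavy atom and fill implicit hydrogens from standard valence (C 4, N 3, O 2, S 2, halogen 1):
  atom 1: Cl (halogen, monovalent) → 0 H
  atom 2: C, bond orders sum to 4 (valence 4) → 0 H
  atom 3: N, bond orders sum to 3 (valence 3) → 0 H
  atom 4: C, bond orders sum to 4 (valence 4) → 0 H
  atom 5: O, bond orders sum to 1 (valence 2) → 1 H
  atom 6: C, bond orders sum to 3 (valence 4) → 1 H
  atom 7: C, bond orders sum to 4 (valence 4) → 0 H
  atom 8: C, bond orders sum to 3 (valence 4) → 1 H
  atom 9: C, bond orders sum to 4 (valence 4) → 0 H
  atom 10: N, bond orders sum to 3 (valence 3) → 0 H
Totals → C:6, H:3, Cl:1, N:2, O:1.
In Hill order: C6H3ClN2O.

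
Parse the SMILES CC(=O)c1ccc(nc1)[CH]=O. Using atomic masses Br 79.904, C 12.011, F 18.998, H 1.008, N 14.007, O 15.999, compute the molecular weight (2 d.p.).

149.15 g/mol

First, the molecular formula is C8H7NO2 (counting implicit H from valence).
  C: 8 × 12.011 = 96.088
  H: 7 × 1.008 = 7.056
  N: 1 × 14.007 = 14.007
  O: 2 × 15.999 = 31.998
Sum: 8×12.011 + 7×1.008 + 1×14.007 + 2×15.999 = 149.149 → 149.15 g/mol.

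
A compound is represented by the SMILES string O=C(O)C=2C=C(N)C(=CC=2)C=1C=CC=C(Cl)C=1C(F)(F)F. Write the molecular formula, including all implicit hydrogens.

Walk through each heavy atom and fill implicit hydrogens from standard valence (C 4, N 3, O 2, S 2, halogen 1):
  atom 1: O, bond orders sum to 2 (valence 2) → 0 H
  atom 2: C, bond orders sum to 4 (valence 4) → 0 H
  atom 3: O, bond orders sum to 1 (valence 2) → 1 H
  atom 4: C, bond orders sum to 4 (valence 4) → 0 H
  atom 5: C, bond orders sum to 3 (valence 4) → 1 H
  atom 6: C, bond orders sum to 4 (valence 4) → 0 H
  atom 7: N, bond orders sum to 1 (valence 3) → 2 H
  atom 8: C, bond orders sum to 4 (valence 4) → 0 H
  atom 9: C, bond orders sum to 3 (valence 4) → 1 H
  atom 10: C, bond orders sum to 3 (valence 4) → 1 H
  atom 11: C, bond orders sum to 4 (valence 4) → 0 H
  atom 12: C, bond orders sum to 3 (valence 4) → 1 H
  atom 13: C, bond orders sum to 3 (valence 4) → 1 H
  atom 14: C, bond orders sum to 3 (valence 4) → 1 H
  atom 15: C, bond orders sum to 4 (valence 4) → 0 H
  atom 16: Cl (halogen, monovalent) → 0 H
  atom 17: C, bond orders sum to 4 (valence 4) → 0 H
  atom 18: C, bond orders sum to 4 (valence 4) → 0 H
  atom 19: F (halogen, monovalent) → 0 H
  atom 20: F (halogen, monovalent) → 0 H
  atom 21: F (halogen, monovalent) → 0 H
Totals → C:14, H:9, Cl:1, F:3, N:1, O:2.
In Hill order: C14H9ClF3NO2.

C14H9ClF3NO2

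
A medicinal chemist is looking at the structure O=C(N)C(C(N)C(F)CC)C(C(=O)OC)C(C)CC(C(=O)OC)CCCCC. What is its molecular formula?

C20H37FN2O5

Walk through each heavy atom and fill implicit hydrogens from standard valence (C 4, N 3, O 2, S 2, halogen 1):
  atom 1: O, bond orders sum to 2 (valence 2) → 0 H
  atom 2: C, bond orders sum to 4 (valence 4) → 0 H
  atom 3: N, bond orders sum to 1 (valence 3) → 2 H
  atom 4: C, bond orders sum to 3 (valence 4) → 1 H
  atom 5: C, bond orders sum to 3 (valence 4) → 1 H
  atom 6: N, bond orders sum to 1 (valence 3) → 2 H
  atom 7: C, bond orders sum to 3 (valence 4) → 1 H
  atom 8: F (halogen, monovalent) → 0 H
  atom 9: C, bond orders sum to 2 (valence 4) → 2 H
  atom 10: C, bond orders sum to 1 (valence 4) → 3 H
  atom 11: C, bond orders sum to 3 (valence 4) → 1 H
  atom 12: C, bond orders sum to 4 (valence 4) → 0 H
  atom 13: O, bond orders sum to 2 (valence 2) → 0 H
  atom 14: O, bond orders sum to 2 (valence 2) → 0 H
  atom 15: C, bond orders sum to 1 (valence 4) → 3 H
  atom 16: C, bond orders sum to 3 (valence 4) → 1 H
  atom 17: C, bond orders sum to 1 (valence 4) → 3 H
  atom 18: C, bond orders sum to 2 (valence 4) → 2 H
  atom 19: C, bond orders sum to 3 (valence 4) → 1 H
  atom 20: C, bond orders sum to 4 (valence 4) → 0 H
  atom 21: O, bond orders sum to 2 (valence 2) → 0 H
  atom 22: O, bond orders sum to 2 (valence 2) → 0 H
  atom 23: C, bond orders sum to 1 (valence 4) → 3 H
  atom 24: C, bond orders sum to 2 (valence 4) → 2 H
  atom 25: C, bond orders sum to 2 (valence 4) → 2 H
  atom 26: C, bond orders sum to 2 (valence 4) → 2 H
  atom 27: C, bond orders sum to 2 (valence 4) → 2 H
  atom 28: C, bond orders sum to 1 (valence 4) → 3 H
Totals → C:20, H:37, F:1, N:2, O:5.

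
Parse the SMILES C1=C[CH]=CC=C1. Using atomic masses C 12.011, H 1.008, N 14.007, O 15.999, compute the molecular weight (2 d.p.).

78.11 g/mol

First, the molecular formula is C6H6 (counting implicit H from valence).
  C: 6 × 12.011 = 72.066
  H: 6 × 1.008 = 6.048
Sum: 6×12.011 + 6×1.008 = 78.114 → 78.11 g/mol.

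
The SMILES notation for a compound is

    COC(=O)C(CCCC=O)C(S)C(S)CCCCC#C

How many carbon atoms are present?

Count every carbon token in the SMILES (each C, including those in ring-closure positions and inside branches).
Carbon count: 15.

15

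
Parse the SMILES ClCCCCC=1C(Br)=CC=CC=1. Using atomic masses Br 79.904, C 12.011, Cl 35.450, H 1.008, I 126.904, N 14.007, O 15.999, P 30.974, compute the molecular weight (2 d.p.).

247.56 g/mol

First, the molecular formula is C10H12BrCl (counting implicit H from valence).
  Br: 1 × 79.904 = 79.904
  C: 10 × 12.011 = 120.110
  Cl: 1 × 35.450 = 35.450
  H: 12 × 1.008 = 12.096
Sum: 1×79.904 + 10×12.011 + 1×35.450 + 12×1.008 = 247.560 → 247.56 g/mol.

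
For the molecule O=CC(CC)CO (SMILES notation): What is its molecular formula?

Walk through each heavy atom and fill implicit hydrogens from standard valence (C 4, N 3, O 2, S 2, halogen 1):
  atom 1: O, bond orders sum to 2 (valence 2) → 0 H
  atom 2: C, bond orders sum to 3 (valence 4) → 1 H
  atom 3: C, bond orders sum to 3 (valence 4) → 1 H
  atom 4: C, bond orders sum to 2 (valence 4) → 2 H
  atom 5: C, bond orders sum to 1 (valence 4) → 3 H
  atom 6: C, bond orders sum to 2 (valence 4) → 2 H
  atom 7: O, bond orders sum to 1 (valence 2) → 1 H
Totals → C:5, H:10, O:2.

C5H10O2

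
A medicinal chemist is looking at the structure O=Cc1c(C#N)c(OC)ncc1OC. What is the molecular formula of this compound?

Walk through each heavy atom and fill implicit hydrogens from standard valence (C 4, N 3, O 2, S 2, halogen 1); for lowercase aromatic atoms, an aromatic c carries 1 H when it has two neighbours and 0 H with three, and aromatic n carries 0 H:
  atom 1: O, bond orders sum to 2 (valence 2) → 0 H
  atom 2: C, bond orders sum to 3 (valence 4) → 1 H
  atom 3: aromatic c, 3 neighbours → 0 H
  atom 4: aromatic c, 3 neighbours → 0 H
  atom 5: C, bond orders sum to 4 (valence 4) → 0 H
  atom 6: N, bond orders sum to 3 (valence 3) → 0 H
  atom 7: aromatic c, 3 neighbours → 0 H
  atom 8: O, bond orders sum to 2 (valence 2) → 0 H
  atom 9: C, bond orders sum to 1 (valence 4) → 3 H
  atom 10: aromatic n, 2 neighbours → 0 H
  atom 11: aromatic c, 2 neighbours → 1 H
  atom 12: aromatic c, 3 neighbours → 0 H
  atom 13: O, bond orders sum to 2 (valence 2) → 0 H
  atom 14: C, bond orders sum to 1 (valence 4) → 3 H
Totals → C:9, H:8, N:2, O:3.
In Hill order: C9H8N2O3.

C9H8N2O3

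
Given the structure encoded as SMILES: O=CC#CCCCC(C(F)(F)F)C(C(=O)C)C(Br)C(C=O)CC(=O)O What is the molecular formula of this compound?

C16H18BrF3O5

Walk through each heavy atom and fill implicit hydrogens from standard valence (C 4, N 3, O 2, S 2, halogen 1):
  atom 1: O, bond orders sum to 2 (valence 2) → 0 H
  atom 2: C, bond orders sum to 3 (valence 4) → 1 H
  atom 3: C, bond orders sum to 4 (valence 4) → 0 H
  atom 4: C, bond orders sum to 4 (valence 4) → 0 H
  atom 5: C, bond orders sum to 2 (valence 4) → 2 H
  atom 6: C, bond orders sum to 2 (valence 4) → 2 H
  atom 7: C, bond orders sum to 2 (valence 4) → 2 H
  atom 8: C, bond orders sum to 3 (valence 4) → 1 H
  atom 9: C, bond orders sum to 4 (valence 4) → 0 H
  atom 10: F (halogen, monovalent) → 0 H
  atom 11: F (halogen, monovalent) → 0 H
  atom 12: F (halogen, monovalent) → 0 H
  atom 13: C, bond orders sum to 3 (valence 4) → 1 H
  atom 14: C, bond orders sum to 4 (valence 4) → 0 H
  atom 15: O, bond orders sum to 2 (valence 2) → 0 H
  atom 16: C, bond orders sum to 1 (valence 4) → 3 H
  atom 17: C, bond orders sum to 3 (valence 4) → 1 H
  atom 18: Br (halogen, monovalent) → 0 H
  atom 19: C, bond orders sum to 3 (valence 4) → 1 H
  atom 20: C, bond orders sum to 3 (valence 4) → 1 H
  atom 21: O, bond orders sum to 2 (valence 2) → 0 H
  atom 22: C, bond orders sum to 2 (valence 4) → 2 H
  atom 23: C, bond orders sum to 4 (valence 4) → 0 H
  atom 24: O, bond orders sum to 2 (valence 2) → 0 H
  atom 25: O, bond orders sum to 1 (valence 2) → 1 H
Totals → C:16, H:18, Br:1, F:3, O:5.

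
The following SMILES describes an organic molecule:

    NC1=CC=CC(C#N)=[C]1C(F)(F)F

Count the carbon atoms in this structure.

8

Count every carbon token in the SMILES (each C, including those in ring-closure positions and inside branches).
Carbon count: 8.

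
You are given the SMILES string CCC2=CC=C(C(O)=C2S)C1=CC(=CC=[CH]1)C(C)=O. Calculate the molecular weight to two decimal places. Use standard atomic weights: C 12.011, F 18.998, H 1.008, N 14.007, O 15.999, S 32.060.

272.36 g/mol

First, the molecular formula is C16H16O2S (counting implicit H from valence).
  C: 16 × 12.011 = 192.176
  H: 16 × 1.008 = 16.128
  O: 2 × 15.999 = 31.998
  S: 1 × 32.060 = 32.060
Sum: 16×12.011 + 16×1.008 + 2×15.999 + 1×32.060 = 272.362 → 272.36 g/mol.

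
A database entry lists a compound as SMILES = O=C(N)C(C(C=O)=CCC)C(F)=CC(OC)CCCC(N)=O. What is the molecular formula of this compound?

C15H23FN2O4

Walk through each heavy atom and fill implicit hydrogens from standard valence (C 4, N 3, O 2, S 2, halogen 1):
  atom 1: O, bond orders sum to 2 (valence 2) → 0 H
  atom 2: C, bond orders sum to 4 (valence 4) → 0 H
  atom 3: N, bond orders sum to 1 (valence 3) → 2 H
  atom 4: C, bond orders sum to 3 (valence 4) → 1 H
  atom 5: C, bond orders sum to 4 (valence 4) → 0 H
  atom 6: C, bond orders sum to 3 (valence 4) → 1 H
  atom 7: O, bond orders sum to 2 (valence 2) → 0 H
  atom 8: C, bond orders sum to 3 (valence 4) → 1 H
  atom 9: C, bond orders sum to 2 (valence 4) → 2 H
  atom 10: C, bond orders sum to 1 (valence 4) → 3 H
  atom 11: C, bond orders sum to 4 (valence 4) → 0 H
  atom 12: F (halogen, monovalent) → 0 H
  atom 13: C, bond orders sum to 3 (valence 4) → 1 H
  atom 14: C, bond orders sum to 3 (valence 4) → 1 H
  atom 15: O, bond orders sum to 2 (valence 2) → 0 H
  atom 16: C, bond orders sum to 1 (valence 4) → 3 H
  atom 17: C, bond orders sum to 2 (valence 4) → 2 H
  atom 18: C, bond orders sum to 2 (valence 4) → 2 H
  atom 19: C, bond orders sum to 2 (valence 4) → 2 H
  atom 20: C, bond orders sum to 4 (valence 4) → 0 H
  atom 21: N, bond orders sum to 1 (valence 3) → 2 H
  atom 22: O, bond orders sum to 2 (valence 2) → 0 H
Totals → C:15, H:23, F:1, N:2, O:4.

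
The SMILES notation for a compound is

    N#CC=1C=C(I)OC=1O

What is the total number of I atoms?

Scan the SMILES for I atoms (remember two-letter symbols like Cl and Br are single atoms).
Iodine count: 1.

1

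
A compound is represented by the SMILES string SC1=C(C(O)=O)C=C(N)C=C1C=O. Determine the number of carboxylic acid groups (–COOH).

1

The carboxylic acid motif appears at heavy-atom position 4 in the SMILES.
Other groups present: 1 aldehyde, 1 primary amine, 1 thiol.
Carboxylic acid count: 1.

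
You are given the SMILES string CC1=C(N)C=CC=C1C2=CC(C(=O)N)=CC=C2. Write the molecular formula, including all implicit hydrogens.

C14H14N2O

Walk through each heavy atom and fill implicit hydrogens from standard valence (C 4, N 3, O 2, S 2, halogen 1):
  atom 1: C, bond orders sum to 1 (valence 4) → 3 H
  atom 2: C, bond orders sum to 4 (valence 4) → 0 H
  atom 3: C, bond orders sum to 4 (valence 4) → 0 H
  atom 4: N, bond orders sum to 1 (valence 3) → 2 H
  atom 5: C, bond orders sum to 3 (valence 4) → 1 H
  atom 6: C, bond orders sum to 3 (valence 4) → 1 H
  atom 7: C, bond orders sum to 3 (valence 4) → 1 H
  atom 8: C, bond orders sum to 4 (valence 4) → 0 H
  atom 9: C, bond orders sum to 4 (valence 4) → 0 H
  atom 10: C, bond orders sum to 3 (valence 4) → 1 H
  atom 11: C, bond orders sum to 4 (valence 4) → 0 H
  atom 12: C, bond orders sum to 4 (valence 4) → 0 H
  atom 13: O, bond orders sum to 2 (valence 2) → 0 H
  atom 14: N, bond orders sum to 1 (valence 3) → 2 H
  atom 15: C, bond orders sum to 3 (valence 4) → 1 H
  atom 16: C, bond orders sum to 3 (valence 4) → 1 H
  atom 17: C, bond orders sum to 3 (valence 4) → 1 H
Totals → C:14, H:14, N:2, O:1.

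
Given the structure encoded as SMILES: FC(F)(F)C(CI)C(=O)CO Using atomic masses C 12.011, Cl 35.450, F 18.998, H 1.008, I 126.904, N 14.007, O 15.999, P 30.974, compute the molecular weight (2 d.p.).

First, the molecular formula is C5H6F3IO2 (counting implicit H from valence).
  C: 5 × 12.011 = 60.055
  F: 3 × 18.998 = 56.994
  H: 6 × 1.008 = 6.048
  I: 1 × 126.904 = 126.904
  O: 2 × 15.999 = 31.998
Sum: 5×12.011 + 3×18.998 + 6×1.008 + 1×126.904 + 2×15.999 = 281.999 → 282.00 g/mol.

282.00 g/mol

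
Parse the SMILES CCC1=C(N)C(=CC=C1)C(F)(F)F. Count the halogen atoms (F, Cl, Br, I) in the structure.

Halogen atoms appear at heavy-atom positions 11, 12, 13 (3×F).
Other groups present: 1 primary amine.
Halogen count: 3.

3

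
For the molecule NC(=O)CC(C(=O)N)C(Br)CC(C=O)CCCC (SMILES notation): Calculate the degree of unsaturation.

Molecular formula: C12H21BrN2O3.
DoU = (2C + 2 + N − H − X) / 2, where X is the halogen count and O/S are ignored.
    = (2·12 + 2 + 2 − 21 − 1) / 2 = 6 / 2 = 3.

3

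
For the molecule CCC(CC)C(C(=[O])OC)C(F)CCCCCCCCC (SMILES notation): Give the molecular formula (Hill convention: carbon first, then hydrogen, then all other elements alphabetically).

C18H35FO2

Walk through each heavy atom and fill implicit hydrogens from standard valence (C 4, N 3, O 2, S 2, halogen 1):
  atom 1: C, bond orders sum to 1 (valence 4) → 3 H
  atom 2: C, bond orders sum to 2 (valence 4) → 2 H
  atom 3: C, bond orders sum to 3 (valence 4) → 1 H
  atom 4: C, bond orders sum to 2 (valence 4) → 2 H
  atom 5: C, bond orders sum to 1 (valence 4) → 3 H
  atom 6: C, bond orders sum to 3 (valence 4) → 1 H
  atom 7: C, bond orders sum to 4 (valence 4) → 0 H
  atom 8: O with explicit H count 0
  atom 9: O, bond orders sum to 2 (valence 2) → 0 H
  atom 10: C, bond orders sum to 1 (valence 4) → 3 H
  atom 11: C, bond orders sum to 3 (valence 4) → 1 H
  atom 12: F (halogen, monovalent) → 0 H
  atom 13: C, bond orders sum to 2 (valence 4) → 2 H
  atom 14: C, bond orders sum to 2 (valence 4) → 2 H
  atom 15: C, bond orders sum to 2 (valence 4) → 2 H
  atom 16: C, bond orders sum to 2 (valence 4) → 2 H
  atom 17: C, bond orders sum to 2 (valence 4) → 2 H
  atom 18: C, bond orders sum to 2 (valence 4) → 2 H
  atom 19: C, bond orders sum to 2 (valence 4) → 2 H
  atom 20: C, bond orders sum to 2 (valence 4) → 2 H
  atom 21: C, bond orders sum to 1 (valence 4) → 3 H
Totals → C:18, H:35, F:1, O:2.
In Hill order: C18H35FO2.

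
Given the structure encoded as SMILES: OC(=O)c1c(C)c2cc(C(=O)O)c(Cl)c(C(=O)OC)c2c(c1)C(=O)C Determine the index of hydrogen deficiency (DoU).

11

Molecular formula: C17H13ClO7.
DoU = (2C + 2 + N − H − X) / 2, where X is the halogen count and O/S are ignored.
    = (2·17 + 2 + 0 − 13 − 1) / 2 = 22 / 2 = 11.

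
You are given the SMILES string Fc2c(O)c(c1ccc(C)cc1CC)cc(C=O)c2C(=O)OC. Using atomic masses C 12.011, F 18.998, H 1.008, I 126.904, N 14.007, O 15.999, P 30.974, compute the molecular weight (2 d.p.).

316.33 g/mol

First, the molecular formula is C18H17FO4 (counting implicit H from valence).
  C: 18 × 12.011 = 216.198
  F: 1 × 18.998 = 18.998
  H: 17 × 1.008 = 17.136
  O: 4 × 15.999 = 63.996
Sum: 18×12.011 + 1×18.998 + 17×1.008 + 4×15.999 = 316.328 → 316.33 g/mol.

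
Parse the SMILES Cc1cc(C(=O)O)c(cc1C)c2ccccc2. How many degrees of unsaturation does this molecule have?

9

Molecular formula: C15H14O2.
DoU = (2C + 2 + N − H − X) / 2, where X is the halogen count and O/S are ignored.
    = (2·15 + 2 + 0 − 14 − 0) / 2 = 18 / 2 = 9.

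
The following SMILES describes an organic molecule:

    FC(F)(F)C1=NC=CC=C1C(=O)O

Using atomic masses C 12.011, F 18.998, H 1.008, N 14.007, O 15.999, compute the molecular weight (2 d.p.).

First, the molecular formula is C7H4F3NO2 (counting implicit H from valence).
  C: 7 × 12.011 = 84.077
  F: 3 × 18.998 = 56.994
  H: 4 × 1.008 = 4.032
  N: 1 × 14.007 = 14.007
  O: 2 × 15.999 = 31.998
Sum: 7×12.011 + 3×18.998 + 4×1.008 + 1×14.007 + 2×15.999 = 191.108 → 191.11 g/mol.

191.11 g/mol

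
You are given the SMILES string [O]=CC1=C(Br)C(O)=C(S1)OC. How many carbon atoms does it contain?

Count every carbon token in the SMILES (each C, including those in ring-closure positions and inside branches).
Carbon count: 6.

6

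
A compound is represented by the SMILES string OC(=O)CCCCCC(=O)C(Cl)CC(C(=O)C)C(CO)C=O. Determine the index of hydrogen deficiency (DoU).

4

Degree of unsaturation = (number of rings) + (number of π bonds).
Ring closures in the SMILES: 0.
π bonds: 4 double bonds (each 1 DoU) → 4 DoU from unsaturation.
Total DoU = 0 + 4 = 4.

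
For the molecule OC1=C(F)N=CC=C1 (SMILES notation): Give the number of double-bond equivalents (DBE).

Molecular formula: C5H4FNO.
DoU = (2C + 2 + N − H − X) / 2, where X is the halogen count and O/S are ignored.
    = (2·5 + 2 + 1 − 4 − 1) / 2 = 8 / 2 = 4.

4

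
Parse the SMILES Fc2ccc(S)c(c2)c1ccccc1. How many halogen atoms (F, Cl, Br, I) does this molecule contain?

1

Halogen atoms appear at heavy-atom position 1 (1×F).
Other groups present: 1 thiol.
Halogen count: 1.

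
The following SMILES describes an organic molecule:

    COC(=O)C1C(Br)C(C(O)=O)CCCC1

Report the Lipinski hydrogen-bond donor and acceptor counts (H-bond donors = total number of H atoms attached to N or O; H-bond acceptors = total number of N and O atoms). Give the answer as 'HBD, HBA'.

1, 4

Donors: find every N or O and count the H atoms it carries.
  atom 2 (O): bond orders sum to 2 → 0 H
  atom 4 (O): bond orders sum to 2 → 0 H
  atom 10 (O): bond orders sum to 1 → 1 H
  atom 11 (O): bond orders sum to 2 → 0 H
Lipinski HBD = 1.
Acceptors: N atoms = 0, O atoms = 4 → HBA = 4.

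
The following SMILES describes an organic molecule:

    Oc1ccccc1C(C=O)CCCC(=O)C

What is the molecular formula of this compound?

Walk through each heavy atom and fill implicit hydrogens from standard valence (C 4, N 3, O 2, S 2, halogen 1); for lowercase aromatic atoms, an aromatic c carries 1 H when it has two neighbours and 0 H with three, and aromatic n carries 0 H:
  atom 1: O, bond orders sum to 1 (valence 2) → 1 H
  atom 2: aromatic c, 3 neighbours → 0 H
  atom 3: aromatic c, 2 neighbours → 1 H
  atom 4: aromatic c, 2 neighbours → 1 H
  atom 5: aromatic c, 2 neighbours → 1 H
  atom 6: aromatic c, 2 neighbours → 1 H
  atom 7: aromatic c, 3 neighbours → 0 H
  atom 8: C, bond orders sum to 3 (valence 4) → 1 H
  atom 9: C, bond orders sum to 3 (valence 4) → 1 H
  atom 10: O, bond orders sum to 2 (valence 2) → 0 H
  atom 11: C, bond orders sum to 2 (valence 4) → 2 H
  atom 12: C, bond orders sum to 2 (valence 4) → 2 H
  atom 13: C, bond orders sum to 2 (valence 4) → 2 H
  atom 14: C, bond orders sum to 4 (valence 4) → 0 H
  atom 15: O, bond orders sum to 2 (valence 2) → 0 H
  atom 16: C, bond orders sum to 1 (valence 4) → 3 H
Totals → C:13, H:16, O:3.
In Hill order: C13H16O3.

C13H16O3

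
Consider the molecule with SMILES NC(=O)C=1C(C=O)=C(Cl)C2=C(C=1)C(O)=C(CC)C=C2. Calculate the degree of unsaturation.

Molecular formula: C14H12ClNO3.
DoU = (2C + 2 + N − H − X) / 2, where X is the halogen count and O/S are ignored.
    = (2·14 + 2 + 1 − 12 − 1) / 2 = 18 / 2 = 9.

9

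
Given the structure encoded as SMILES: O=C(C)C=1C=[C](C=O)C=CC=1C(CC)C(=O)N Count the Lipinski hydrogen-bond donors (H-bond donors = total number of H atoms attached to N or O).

Donors: find every N or O and count the H atoms it carries.
  atom 1 (O): bond orders sum to 2 → 0 H
  atom 8 (O): bond orders sum to 2 → 0 H
  atom 16 (O): bond orders sum to 2 → 0 H
  atom 17 (N): bond orders sum to 1 → 2 H
Lipinski HBD = 2.

2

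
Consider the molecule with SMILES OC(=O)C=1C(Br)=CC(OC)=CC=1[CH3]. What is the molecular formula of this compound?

C9H9BrO3

Walk through each heavy atom and fill implicit hydrogens from standard valence (C 4, N 3, O 2, S 2, halogen 1):
  atom 1: O, bond orders sum to 1 (valence 2) → 1 H
  atom 2: C, bond orders sum to 4 (valence 4) → 0 H
  atom 3: O, bond orders sum to 2 (valence 2) → 0 H
  atom 4: C, bond orders sum to 4 (valence 4) → 0 H
  atom 5: C, bond orders sum to 4 (valence 4) → 0 H
  atom 6: Br (halogen, monovalent) → 0 H
  atom 7: C, bond orders sum to 3 (valence 4) → 1 H
  atom 8: C, bond orders sum to 4 (valence 4) → 0 H
  atom 9: O, bond orders sum to 2 (valence 2) → 0 H
  atom 10: C, bond orders sum to 1 (valence 4) → 3 H
  atom 11: C, bond orders sum to 3 (valence 4) → 1 H
  atom 12: C, bond orders sum to 4 (valence 4) → 0 H
  atom 13: C with explicit H count 3
Totals → C:9, H:9, Br:1, O:3.
In Hill order: C9H9BrO3.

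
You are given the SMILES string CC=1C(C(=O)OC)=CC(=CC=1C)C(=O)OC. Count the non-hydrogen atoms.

16

Every atom symbol written in the SMILES (organic subset) is one heavy atom; implicit H are not written.
Heavy atoms by element → C:12, O:4.
Total: 16.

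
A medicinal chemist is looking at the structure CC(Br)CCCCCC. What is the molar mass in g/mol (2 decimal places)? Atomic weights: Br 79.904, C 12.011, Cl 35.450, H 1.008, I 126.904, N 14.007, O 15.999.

193.13 g/mol

First, the molecular formula is C8H17Br (counting implicit H from valence).
  Br: 1 × 79.904 = 79.904
  C: 8 × 12.011 = 96.088
  H: 17 × 1.008 = 17.136
Sum: 1×79.904 + 8×12.011 + 17×1.008 = 193.128 → 193.13 g/mol.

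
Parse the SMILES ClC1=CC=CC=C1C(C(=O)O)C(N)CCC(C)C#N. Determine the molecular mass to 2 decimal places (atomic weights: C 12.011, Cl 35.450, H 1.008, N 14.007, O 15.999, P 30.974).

280.75 g/mol

First, the molecular formula is C14H17ClN2O2 (counting implicit H from valence).
  C: 14 × 12.011 = 168.154
  Cl: 1 × 35.450 = 35.450
  H: 17 × 1.008 = 17.136
  N: 2 × 14.007 = 28.014
  O: 2 × 15.999 = 31.998
Sum: 14×12.011 + 1×35.450 + 17×1.008 + 2×14.007 + 2×15.999 = 280.752 → 280.75 g/mol.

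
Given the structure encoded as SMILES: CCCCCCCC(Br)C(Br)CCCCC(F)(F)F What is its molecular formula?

Walk through each heavy atom and fill implicit hydrogens from standard valence (C 4, N 3, O 2, S 2, halogen 1):
  atom 1: C, bond orders sum to 1 (valence 4) → 3 H
  atom 2: C, bond orders sum to 2 (valence 4) → 2 H
  atom 3: C, bond orders sum to 2 (valence 4) → 2 H
  atom 4: C, bond orders sum to 2 (valence 4) → 2 H
  atom 5: C, bond orders sum to 2 (valence 4) → 2 H
  atom 6: C, bond orders sum to 2 (valence 4) → 2 H
  atom 7: C, bond orders sum to 2 (valence 4) → 2 H
  atom 8: C, bond orders sum to 3 (valence 4) → 1 H
  atom 9: Br (halogen, monovalent) → 0 H
  atom 10: C, bond orders sum to 3 (valence 4) → 1 H
  atom 11: Br (halogen, monovalent) → 0 H
  atom 12: C, bond orders sum to 2 (valence 4) → 2 H
  atom 13: C, bond orders sum to 2 (valence 4) → 2 H
  atom 14: C, bond orders sum to 2 (valence 4) → 2 H
  atom 15: C, bond orders sum to 2 (valence 4) → 2 H
  atom 16: C, bond orders sum to 4 (valence 4) → 0 H
  atom 17: F (halogen, monovalent) → 0 H
  atom 18: F (halogen, monovalent) → 0 H
  atom 19: F (halogen, monovalent) → 0 H
Totals → C:14, H:25, Br:2, F:3.

C14H25Br2F3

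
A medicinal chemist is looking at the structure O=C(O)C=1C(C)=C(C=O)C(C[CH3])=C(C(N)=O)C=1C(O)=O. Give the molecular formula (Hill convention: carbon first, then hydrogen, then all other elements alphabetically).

Walk through each heavy atom and fill implicit hydrogens from standard valence (C 4, N 3, O 2, S 2, halogen 1):
  atom 1: O, bond orders sum to 2 (valence 2) → 0 H
  atom 2: C, bond orders sum to 4 (valence 4) → 0 H
  atom 3: O, bond orders sum to 1 (valence 2) → 1 H
  atom 4: C, bond orders sum to 4 (valence 4) → 0 H
  atom 5: C, bond orders sum to 4 (valence 4) → 0 H
  atom 6: C, bond orders sum to 1 (valence 4) → 3 H
  atom 7: C, bond orders sum to 4 (valence 4) → 0 H
  atom 8: C, bond orders sum to 3 (valence 4) → 1 H
  atom 9: O, bond orders sum to 2 (valence 2) → 0 H
  atom 10: C, bond orders sum to 4 (valence 4) → 0 H
  atom 11: C, bond orders sum to 2 (valence 4) → 2 H
  atom 12: C with explicit H count 3
  atom 13: C, bond orders sum to 4 (valence 4) → 0 H
  atom 14: C, bond orders sum to 4 (valence 4) → 0 H
  atom 15: N, bond orders sum to 1 (valence 3) → 2 H
  atom 16: O, bond orders sum to 2 (valence 2) → 0 H
  atom 17: C, bond orders sum to 4 (valence 4) → 0 H
  atom 18: C, bond orders sum to 4 (valence 4) → 0 H
  atom 19: O, bond orders sum to 1 (valence 2) → 1 H
  atom 20: O, bond orders sum to 2 (valence 2) → 0 H
Totals → C:13, H:13, N:1, O:6.
In Hill order: C13H13NO6.

C13H13NO6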